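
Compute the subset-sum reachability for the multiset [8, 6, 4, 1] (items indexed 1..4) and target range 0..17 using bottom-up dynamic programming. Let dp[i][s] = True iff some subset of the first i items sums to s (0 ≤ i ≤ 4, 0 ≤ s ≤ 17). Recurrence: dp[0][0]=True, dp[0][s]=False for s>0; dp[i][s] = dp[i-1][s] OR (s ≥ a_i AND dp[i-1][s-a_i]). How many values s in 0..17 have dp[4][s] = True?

i\s   0   1   2   3   4   5   6   7   8   9  10  11  12  13  14  15  16  17
  0   T   F   F   F   F   F   F   F   F   F   F   F   F   F   F   F   F   F
  1   T   F   F   F   F   F   F   F   T   F   F   F   F   F   F   F   F   F
  2   T   F   F   F   F   F   T   F   T   F   F   F   F   F   T   F   F   F
  3   T   F   F   F   T   F   T   F   T   F   T   F   T   F   T   F   F   F
  4   T   T   F   F   T   T   T   T   T   T   T   T   T   T   T   T   F   F

14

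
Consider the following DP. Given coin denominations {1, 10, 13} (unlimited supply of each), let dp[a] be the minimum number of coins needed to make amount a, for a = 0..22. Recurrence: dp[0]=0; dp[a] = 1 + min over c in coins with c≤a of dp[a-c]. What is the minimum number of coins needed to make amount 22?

 a  0  1  2  3  4  5  6  7  8  9 10 11 12 13 14 15 16 17 18 19 20 21 22
dp  0  1  2  3  4  5  6  7  8  9  1  2  3  1  2  3  4  5  6  7  2  3  4

4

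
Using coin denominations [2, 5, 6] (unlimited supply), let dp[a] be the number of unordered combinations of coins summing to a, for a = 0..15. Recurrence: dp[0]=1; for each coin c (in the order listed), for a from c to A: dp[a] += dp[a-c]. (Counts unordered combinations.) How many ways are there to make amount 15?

3

after  coin     0     1     2     3     4     5     6     7     8     9    10    11    12    13    14    15
          2     1     0     1     0     1     0     1     0     1     0     1     0     1     0     1     0
          5     1     0     1     0     1     1     1     1     1     1     2     1     2     1     2     2
          6     1     0     1     0     1     1     2     1     2     1     3     2     4     2     4     3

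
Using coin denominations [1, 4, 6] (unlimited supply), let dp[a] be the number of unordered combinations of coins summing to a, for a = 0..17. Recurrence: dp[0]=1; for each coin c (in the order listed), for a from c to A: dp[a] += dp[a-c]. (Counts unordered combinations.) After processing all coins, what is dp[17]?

after  coin     0     1     2     3     4     5     6     7     8     9    10    11    12    13    14    15    16    17
          1     1     1     1     1     1     1     1     1     1     1     1     1     1     1     1     1     1     1
          4     1     1     1     1     2     2     2     2     3     3     3     3     4     4     4     4     5     5
          6     1     1     1     1     2     2     3     3     4     4     5     5     7     7     8     8    10    10

10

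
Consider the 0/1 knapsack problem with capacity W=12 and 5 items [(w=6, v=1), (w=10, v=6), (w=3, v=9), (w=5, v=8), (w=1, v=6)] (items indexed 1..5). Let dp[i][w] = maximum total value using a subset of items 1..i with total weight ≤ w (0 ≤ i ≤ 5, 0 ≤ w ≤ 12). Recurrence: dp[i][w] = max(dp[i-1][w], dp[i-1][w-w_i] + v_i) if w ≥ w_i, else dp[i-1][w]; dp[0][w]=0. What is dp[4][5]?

i\w   0   1   2   3   4   5   6   7   8   9  10  11  12
  0   0   0   0   0   0   0   0   0   0   0   0   0   0
  1   0   0   0   0   0   0   1   1   1   1   1   1   1
  2   0   0   0   0   0   0   1   1   1   1   6   6   6
  3   0   0   0   9   9   9   9   9   9  10  10  10  10
  4   0   0   0   9   9   9   9   9  17  17  17  17  17
  5   0   6   6   9  15  15  15  15  17  23  23  23  23

9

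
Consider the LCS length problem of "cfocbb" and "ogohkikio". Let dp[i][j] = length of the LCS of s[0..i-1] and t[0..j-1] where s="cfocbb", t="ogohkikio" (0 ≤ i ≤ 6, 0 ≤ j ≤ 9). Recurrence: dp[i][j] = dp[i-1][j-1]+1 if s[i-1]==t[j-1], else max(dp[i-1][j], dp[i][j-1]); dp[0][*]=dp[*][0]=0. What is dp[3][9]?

1

   ''  o  g  o  h  k  i  k  i  o
''  0  0  0  0  0  0  0  0  0  0
 c  0  0  0  0  0  0  0  0  0  0
 f  0  0  0  0  0  0  0  0  0  0
 o  0  1  1  1  1  1  1  1  1  1
 c  0  1  1  1  1  1  1  1  1  1
 b  0  1  1  1  1  1  1  1  1  1
 b  0  1  1  1  1  1  1  1  1  1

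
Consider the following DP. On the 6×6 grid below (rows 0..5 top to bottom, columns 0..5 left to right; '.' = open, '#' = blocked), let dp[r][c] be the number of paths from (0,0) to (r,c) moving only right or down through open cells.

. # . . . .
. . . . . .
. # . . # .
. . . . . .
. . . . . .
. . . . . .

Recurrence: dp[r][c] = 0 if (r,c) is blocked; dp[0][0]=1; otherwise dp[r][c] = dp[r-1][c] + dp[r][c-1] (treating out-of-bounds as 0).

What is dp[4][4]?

r\c   0   1   2   3   4   5
  0   1   0   0   0   0   0
  1   1   1   1   1   1   1
  2   1   0   1   2   0   1
  3   1   1   2   4   4   5
  4   1   2   4   8  12  17
  5   1   3   7  15  27  44

12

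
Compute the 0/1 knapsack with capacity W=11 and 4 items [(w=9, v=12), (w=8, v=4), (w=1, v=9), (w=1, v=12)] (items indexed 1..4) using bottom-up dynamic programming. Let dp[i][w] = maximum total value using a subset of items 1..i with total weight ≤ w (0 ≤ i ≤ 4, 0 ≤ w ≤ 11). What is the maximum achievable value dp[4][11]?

i\w   0   1   2   3   4   5   6   7   8   9  10  11
  0   0   0   0   0   0   0   0   0   0   0   0   0
  1   0   0   0   0   0   0   0   0   0  12  12  12
  2   0   0   0   0   0   0   0   0   4  12  12  12
  3   0   9   9   9   9   9   9   9   9  13  21  21
  4   0  12  21  21  21  21  21  21  21  21  25  33

33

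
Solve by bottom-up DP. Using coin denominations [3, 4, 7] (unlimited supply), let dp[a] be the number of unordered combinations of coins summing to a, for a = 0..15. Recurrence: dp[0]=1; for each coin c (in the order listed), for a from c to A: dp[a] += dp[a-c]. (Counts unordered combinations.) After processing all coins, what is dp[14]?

after  coin     0     1     2     3     4     5     6     7     8     9    10    11    12    13    14    15
          3     1     0     0     1     0     0     1     0     0     1     0     0     1     0     0     1
          4     1     0     0     1     1     0     1     1     1     1     1     1     2     1     1     2
          7     1     0     0     1     1     0     1     2     1     1     2     2     2     2     3     3

3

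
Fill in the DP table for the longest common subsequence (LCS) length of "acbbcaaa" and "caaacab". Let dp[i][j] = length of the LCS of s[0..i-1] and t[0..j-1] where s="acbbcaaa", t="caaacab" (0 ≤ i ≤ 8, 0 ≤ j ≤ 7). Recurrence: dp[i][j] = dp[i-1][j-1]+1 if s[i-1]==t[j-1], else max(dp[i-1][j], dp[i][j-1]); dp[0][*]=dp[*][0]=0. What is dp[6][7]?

3

   ''  c  a  a  a  c  a  b
''  0  0  0  0  0  0  0  0
 a  0  0  1  1  1  1  1  1
 c  0  1  1  1  1  2  2  2
 b  0  1  1  1  1  2  2  3
 b  0  1  1  1  1  2  2  3
 c  0  1  1  1  1  2  2  3
 a  0  1  2  2  2  2  3  3
 a  0  1  2  3  3  3  3  3
 a  0  1  2  3  4  4  4  4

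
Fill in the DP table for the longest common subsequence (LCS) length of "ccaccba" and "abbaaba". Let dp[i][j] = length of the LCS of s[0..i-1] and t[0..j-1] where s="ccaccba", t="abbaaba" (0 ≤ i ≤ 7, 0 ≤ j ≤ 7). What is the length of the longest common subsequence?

   ''  a  b  b  a  a  b  a
''  0  0  0  0  0  0  0  0
 c  0  0  0  0  0  0  0  0
 c  0  0  0  0  0  0  0  0
 a  0  1  1  1  1  1  1  1
 c  0  1  1  1  1  1  1  1
 c  0  1  1  1  1  1  1  1
 b  0  1  2  2  2  2  2  2
 a  0  1  2  2  3  3  3  3

3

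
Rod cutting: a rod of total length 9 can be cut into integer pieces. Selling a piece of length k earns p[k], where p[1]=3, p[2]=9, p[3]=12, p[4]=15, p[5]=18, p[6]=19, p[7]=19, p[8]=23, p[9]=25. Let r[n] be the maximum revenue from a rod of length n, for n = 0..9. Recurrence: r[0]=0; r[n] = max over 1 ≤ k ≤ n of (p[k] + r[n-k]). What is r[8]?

   n    0    1    2    3    4    5    6    7    8    9
r[n]    0    3    9   12   18   21   27   30   36   39

36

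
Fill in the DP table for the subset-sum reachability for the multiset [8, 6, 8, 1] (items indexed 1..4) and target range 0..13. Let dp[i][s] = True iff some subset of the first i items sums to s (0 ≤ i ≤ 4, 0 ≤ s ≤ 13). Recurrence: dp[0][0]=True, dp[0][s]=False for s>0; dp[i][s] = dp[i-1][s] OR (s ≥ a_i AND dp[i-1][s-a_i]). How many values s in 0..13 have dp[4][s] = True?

6

i\s   0   1   2   3   4   5   6   7   8   9  10  11  12  13
  0   T   F   F   F   F   F   F   F   F   F   F   F   F   F
  1   T   F   F   F   F   F   F   F   T   F   F   F   F   F
  2   T   F   F   F   F   F   T   F   T   F   F   F   F   F
  3   T   F   F   F   F   F   T   F   T   F   F   F   F   F
  4   T   T   F   F   F   F   T   T   T   T   F   F   F   F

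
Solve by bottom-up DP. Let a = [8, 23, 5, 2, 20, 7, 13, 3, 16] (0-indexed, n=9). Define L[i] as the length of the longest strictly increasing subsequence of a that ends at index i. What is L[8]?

   i    0    1    2    3    4    5    6    7    8
a[i]    8   23    5    2   20    7   13    3   16
L[i]    1    2    1    1    2    2    3    2    4

4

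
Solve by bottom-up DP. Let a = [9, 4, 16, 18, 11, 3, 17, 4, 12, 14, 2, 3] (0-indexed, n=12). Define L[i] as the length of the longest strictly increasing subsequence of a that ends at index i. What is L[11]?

2

   i    0    1    2    3    4    5    6    7    8    9   10   11
a[i]    9    4   16   18   11    3   17    4   12   14    2    3
L[i]    1    1    2    3    2    1    3    2    3    4    1    2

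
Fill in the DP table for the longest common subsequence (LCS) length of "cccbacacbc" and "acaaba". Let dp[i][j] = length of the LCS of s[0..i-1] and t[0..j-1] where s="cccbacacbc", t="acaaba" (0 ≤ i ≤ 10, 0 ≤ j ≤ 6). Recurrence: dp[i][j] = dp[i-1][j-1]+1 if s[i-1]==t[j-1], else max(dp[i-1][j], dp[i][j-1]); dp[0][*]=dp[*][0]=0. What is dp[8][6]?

   ''  a  c  a  a  b  a
''  0  0  0  0  0  0  0
 c  0  0  1  1  1  1  1
 c  0  0  1  1  1  1  1
 c  0  0  1  1  1  1  1
 b  0  0  1  1  1  2  2
 a  0  1  1  2  2  2  3
 c  0  1  2  2  2  2  3
 a  0  1  2  3  3  3  3
 c  0  1  2  3  3  3  3
 b  0  1  2  3  3  4  4
 c  0  1  2  3  3  4  4

3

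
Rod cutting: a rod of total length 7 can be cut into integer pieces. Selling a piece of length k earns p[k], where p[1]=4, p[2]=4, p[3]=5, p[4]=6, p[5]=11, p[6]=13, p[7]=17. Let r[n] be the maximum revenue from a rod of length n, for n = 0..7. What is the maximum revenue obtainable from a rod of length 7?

   n    0    1    2    3    4    5    6    7
r[n]    0    4    8   12   16   20   24   28

28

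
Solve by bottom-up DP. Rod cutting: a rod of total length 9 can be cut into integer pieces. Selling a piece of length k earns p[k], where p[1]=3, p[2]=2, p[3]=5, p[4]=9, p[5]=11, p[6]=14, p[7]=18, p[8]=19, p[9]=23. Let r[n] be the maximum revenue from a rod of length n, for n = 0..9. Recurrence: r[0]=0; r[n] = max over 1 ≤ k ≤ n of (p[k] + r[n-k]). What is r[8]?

   n    0    1    2    3    4    5    6    7    8    9
r[n]    0    3    6    9   12   15   18   21   24   27

24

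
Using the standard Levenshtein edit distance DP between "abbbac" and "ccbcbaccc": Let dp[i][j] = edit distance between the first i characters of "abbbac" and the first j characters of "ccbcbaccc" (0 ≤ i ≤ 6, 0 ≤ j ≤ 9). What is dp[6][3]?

   ''  c  c  b  c  b  a  c  c  c
''  0  1  2  3  4  5  6  7  8  9
 a  1  1  2  3  4  5  5  6  7  8
 b  2  2  2  2  3  4  5  6  7  8
 b  3  3  3  2  3  3  4  5  6  7
 b  4  4  4  3  3  3  4  5  6  7
 a  5  5  5  4  4  4  3  4  5  6
 c  6  5  5  5  4  5  4  3  4  5

5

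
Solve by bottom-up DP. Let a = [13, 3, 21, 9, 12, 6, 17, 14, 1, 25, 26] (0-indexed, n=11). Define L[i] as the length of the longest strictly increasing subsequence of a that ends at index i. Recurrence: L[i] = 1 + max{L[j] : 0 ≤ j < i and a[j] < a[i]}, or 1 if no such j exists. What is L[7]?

4

   i    0    1    2    3    4    5    6    7    8    9   10
a[i]   13    3   21    9   12    6   17   14    1   25   26
L[i]    1    1    2    2    3    2    4    4    1    5    6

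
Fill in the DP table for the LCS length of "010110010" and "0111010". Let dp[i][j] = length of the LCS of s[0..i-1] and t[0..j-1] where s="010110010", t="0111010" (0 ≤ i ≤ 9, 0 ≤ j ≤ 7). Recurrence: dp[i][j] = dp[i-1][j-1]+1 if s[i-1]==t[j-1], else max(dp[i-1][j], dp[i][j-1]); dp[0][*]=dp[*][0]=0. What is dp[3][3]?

2

   ''  0  1  1  1  0  1  0
''  0  0  0  0  0  0  0  0
 0  0  1  1  1  1  1  1  1
 1  0  1  2  2  2  2  2  2
 0  0  1  2  2  2  3  3  3
 1  0  1  2  3  3  3  4  4
 1  0  1  2  3  4  4  4  4
 0  0  1  2  3  4  5  5  5
 0  0  1  2  3  4  5  5  6
 1  0  1  2  3  4  5  6  6
 0  0  1  2  3  4  5  6  7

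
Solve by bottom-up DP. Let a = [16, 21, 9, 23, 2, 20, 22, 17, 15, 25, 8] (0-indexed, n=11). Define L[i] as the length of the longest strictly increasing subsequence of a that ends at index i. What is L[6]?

   i    0    1    2    3    4    5    6    7    8    9   10
a[i]   16   21    9   23    2   20   22   17   15   25    8
L[i]    1    2    1    3    1    2    3    2    2    4    2

3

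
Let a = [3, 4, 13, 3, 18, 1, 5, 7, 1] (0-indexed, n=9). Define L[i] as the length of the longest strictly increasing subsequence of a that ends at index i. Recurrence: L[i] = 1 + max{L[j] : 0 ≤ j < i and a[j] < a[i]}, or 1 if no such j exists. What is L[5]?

   i    0    1    2    3    4    5    6    7    8
a[i]    3    4   13    3   18    1    5    7    1
L[i]    1    2    3    1    4    1    3    4    1

1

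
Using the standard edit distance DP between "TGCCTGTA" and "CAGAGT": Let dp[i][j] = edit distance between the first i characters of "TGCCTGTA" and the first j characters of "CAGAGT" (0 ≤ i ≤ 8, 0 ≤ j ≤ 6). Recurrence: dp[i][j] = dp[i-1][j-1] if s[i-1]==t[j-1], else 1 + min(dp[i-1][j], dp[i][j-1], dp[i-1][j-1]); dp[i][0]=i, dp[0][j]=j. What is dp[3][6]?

   ''  C  A  G  A  G  T
''  0  1  2  3  4  5  6
 T  1  1  2  3  4  5  5
 G  2  2  2  2  3  4  5
 C  3  2  3  3  3  4  5
 C  4  3  3  4  4  4  5
 T  5  4  4  4  5  5  4
 G  6  5  5  4  5  5  5
 T  7  6  6  5  5  6  5
 A  8  7  6  6  5  6  6

5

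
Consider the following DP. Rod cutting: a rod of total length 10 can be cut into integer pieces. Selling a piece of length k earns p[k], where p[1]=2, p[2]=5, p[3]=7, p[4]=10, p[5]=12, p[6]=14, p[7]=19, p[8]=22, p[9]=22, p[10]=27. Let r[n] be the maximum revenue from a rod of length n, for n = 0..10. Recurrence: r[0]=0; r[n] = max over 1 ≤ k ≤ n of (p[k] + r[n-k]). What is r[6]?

15

   n    0    1    2    3    4    5    6    7    8    9   10
r[n]    0    2    5    7   10   12   15   19   22   24   27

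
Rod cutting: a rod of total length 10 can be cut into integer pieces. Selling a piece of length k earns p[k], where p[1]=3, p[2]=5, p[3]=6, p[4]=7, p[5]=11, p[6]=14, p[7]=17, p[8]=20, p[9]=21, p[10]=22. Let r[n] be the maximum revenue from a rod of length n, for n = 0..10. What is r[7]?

21

   n    0    1    2    3    4    5    6    7    8    9   10
r[n]    0    3    6    9   12   15   18   21   24   27   30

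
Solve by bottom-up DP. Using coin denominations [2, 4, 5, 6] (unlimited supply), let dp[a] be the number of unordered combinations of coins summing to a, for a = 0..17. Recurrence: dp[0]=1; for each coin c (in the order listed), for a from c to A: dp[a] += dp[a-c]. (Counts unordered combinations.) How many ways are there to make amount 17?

after  coin     0     1     2     3     4     5     6     7     8     9    10    11    12    13    14    15    16    17
          2     1     0     1     0     1     0     1     0     1     0     1     0     1     0     1     0     1     0
          4     1     0     1     0     2     0     2     0     3     0     3     0     4     0     4     0     5     0
          5     1     0     1     0     2     1     2     1     3     2     4     2     5     3     6     4     7     5
          6     1     0     1     0     2     1     3     1     4     2     6     3     8     4    10     6    13     8

8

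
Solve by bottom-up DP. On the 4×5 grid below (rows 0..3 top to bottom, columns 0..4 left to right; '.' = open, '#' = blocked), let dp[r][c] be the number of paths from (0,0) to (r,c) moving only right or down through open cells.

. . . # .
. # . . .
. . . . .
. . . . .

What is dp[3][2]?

4

r\c   0   1   2   3   4
  0   1   1   1   0   0
  1   1   0   1   1   1
  2   1   1   2   3   4
  3   1   2   4   7  11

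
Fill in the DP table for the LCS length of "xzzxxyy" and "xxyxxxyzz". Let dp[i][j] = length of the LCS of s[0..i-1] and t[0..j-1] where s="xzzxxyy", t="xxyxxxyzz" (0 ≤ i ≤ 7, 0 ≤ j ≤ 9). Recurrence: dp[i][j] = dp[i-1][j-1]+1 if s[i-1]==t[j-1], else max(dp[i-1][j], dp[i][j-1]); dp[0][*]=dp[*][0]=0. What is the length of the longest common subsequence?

   ''  x  x  y  x  x  x  y  z  z
''  0  0  0  0  0  0  0  0  0  0
 x  0  1  1  1  1  1  1  1  1  1
 z  0  1  1  1  1  1  1  1  2  2
 z  0  1  1  1  1  1  1  1  2  3
 x  0  1  2  2  2  2  2  2  2  3
 x  0  1  2  2  3  3  3  3  3  3
 y  0  1  2  3  3  3  3  4  4  4
 y  0  1  2  3  3  3  3  4  4  4

4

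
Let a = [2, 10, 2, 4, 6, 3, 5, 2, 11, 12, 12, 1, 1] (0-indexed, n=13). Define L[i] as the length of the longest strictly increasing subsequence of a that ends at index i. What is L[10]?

5

   i    0    1    2    3    4    5    6    7    8    9   10   11   12
a[i]    2   10    2    4    6    3    5    2   11   12   12    1    1
L[i]    1    2    1    2    3    2    3    1    4    5    5    1    1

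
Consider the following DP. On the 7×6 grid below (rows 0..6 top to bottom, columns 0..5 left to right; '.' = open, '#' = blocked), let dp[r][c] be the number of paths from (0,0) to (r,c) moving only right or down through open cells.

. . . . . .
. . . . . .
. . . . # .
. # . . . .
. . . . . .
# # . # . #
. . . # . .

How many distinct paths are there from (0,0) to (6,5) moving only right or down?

r\c   0   1   2   3   4   5
  0   1   1   1   1   1   1
  1   1   2   3   4   5   6
  2   1   3   6  10   0   6
  3   1   0   6  16  16  22
  4   1   1   7  23  39  61
  5   0   0   7   0  39   0
  6   0   0   7   0  39  39

39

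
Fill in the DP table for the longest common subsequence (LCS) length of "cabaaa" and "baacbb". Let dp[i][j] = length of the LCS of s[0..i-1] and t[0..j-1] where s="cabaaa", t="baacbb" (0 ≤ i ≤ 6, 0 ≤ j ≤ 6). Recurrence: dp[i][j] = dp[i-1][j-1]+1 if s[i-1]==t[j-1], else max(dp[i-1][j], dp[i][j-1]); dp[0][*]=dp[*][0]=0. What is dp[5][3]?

   ''  b  a  a  c  b  b
''  0  0  0  0  0  0  0
 c  0  0  0  0  1  1  1
 a  0  0  1  1  1  1  1
 b  0  1  1  1  1  2  2
 a  0  1  2  2  2  2  2
 a  0  1  2  3  3  3  3
 a  0  1  2  3  3  3  3

3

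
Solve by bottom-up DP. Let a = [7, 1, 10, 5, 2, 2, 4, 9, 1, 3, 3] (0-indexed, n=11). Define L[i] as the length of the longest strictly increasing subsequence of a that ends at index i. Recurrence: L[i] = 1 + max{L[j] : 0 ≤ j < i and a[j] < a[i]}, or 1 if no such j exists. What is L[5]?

   i    0    1    2    3    4    5    6    7    8    9   10
a[i]    7    1   10    5    2    2    4    9    1    3    3
L[i]    1    1    2    2    2    2    3    4    1    3    3

2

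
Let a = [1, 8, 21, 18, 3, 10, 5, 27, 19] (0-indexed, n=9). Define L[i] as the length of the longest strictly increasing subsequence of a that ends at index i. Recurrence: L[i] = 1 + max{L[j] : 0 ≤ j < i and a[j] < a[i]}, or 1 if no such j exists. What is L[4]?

   i    0    1    2    3    4    5    6    7    8
a[i]    1    8   21   18    3   10    5   27   19
L[i]    1    2    3    3    2    3    3    4    4

2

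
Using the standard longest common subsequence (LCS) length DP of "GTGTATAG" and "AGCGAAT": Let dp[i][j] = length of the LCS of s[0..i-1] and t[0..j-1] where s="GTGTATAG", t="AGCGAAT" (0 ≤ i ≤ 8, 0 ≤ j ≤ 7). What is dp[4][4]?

   ''  A  G  C  G  A  A  T
''  0  0  0  0  0  0  0  0
 G  0  0  1  1  1  1  1  1
 T  0  0  1  1  1  1  1  2
 G  0  0  1  1  2  2  2  2
 T  0  0  1  1  2  2  2  3
 A  0  1  1  1  2  3  3  3
 T  0  1  1  1  2  3  3  4
 A  0  1  1  1  2  3  4  4
 G  0  1  2  2  2  3  4  4

2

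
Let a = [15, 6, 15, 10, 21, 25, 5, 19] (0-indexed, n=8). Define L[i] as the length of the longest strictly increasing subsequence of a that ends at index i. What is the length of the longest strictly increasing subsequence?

   i    0    1    2    3    4    5    6    7
a[i]   15    6   15   10   21   25    5   19
L[i]    1    1    2    2    3    4    1    3

4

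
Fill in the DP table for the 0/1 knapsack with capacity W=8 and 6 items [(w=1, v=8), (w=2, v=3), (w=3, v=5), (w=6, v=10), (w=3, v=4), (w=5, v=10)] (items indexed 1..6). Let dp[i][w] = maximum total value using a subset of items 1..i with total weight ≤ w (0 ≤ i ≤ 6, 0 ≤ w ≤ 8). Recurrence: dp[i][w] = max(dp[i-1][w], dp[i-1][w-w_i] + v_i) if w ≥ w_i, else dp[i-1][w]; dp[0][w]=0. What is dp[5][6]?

i\w   0   1   2   3   4   5   6   7   8
  0   0   0   0   0   0   0   0   0   0
  1   0   8   8   8   8   8   8   8   8
  2   0   8   8  11  11  11  11  11  11
  3   0   8   8  11  13  13  16  16  16
  4   0   8   8  11  13  13  16  18  18
  5   0   8   8  11  13  13  16  18  18
  6   0   8   8  11  13  13  18  18  21

16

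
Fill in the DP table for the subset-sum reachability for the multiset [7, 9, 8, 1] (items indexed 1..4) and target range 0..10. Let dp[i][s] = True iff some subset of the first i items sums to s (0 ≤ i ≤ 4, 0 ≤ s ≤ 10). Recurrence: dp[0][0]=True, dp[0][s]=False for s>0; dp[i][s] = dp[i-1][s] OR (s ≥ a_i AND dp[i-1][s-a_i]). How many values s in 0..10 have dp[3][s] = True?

4

i\s   0   1   2   3   4   5   6   7   8   9  10
  0   T   F   F   F   F   F   F   F   F   F   F
  1   T   F   F   F   F   F   F   T   F   F   F
  2   T   F   F   F   F   F   F   T   F   T   F
  3   T   F   F   F   F   F   F   T   T   T   F
  4   T   T   F   F   F   F   F   T   T   T   T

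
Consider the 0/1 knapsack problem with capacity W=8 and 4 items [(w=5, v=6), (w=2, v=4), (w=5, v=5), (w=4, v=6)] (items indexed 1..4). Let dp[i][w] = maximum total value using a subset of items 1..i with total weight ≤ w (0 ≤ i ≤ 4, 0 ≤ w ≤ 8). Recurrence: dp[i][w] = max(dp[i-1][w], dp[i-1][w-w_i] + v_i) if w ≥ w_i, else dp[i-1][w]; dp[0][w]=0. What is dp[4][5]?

6

i\w   0   1   2   3   4   5   6   7   8
  0   0   0   0   0   0   0   0   0   0
  1   0   0   0   0   0   6   6   6   6
  2   0   0   4   4   4   6   6  10  10
  3   0   0   4   4   4   6   6  10  10
  4   0   0   4   4   6   6  10  10  10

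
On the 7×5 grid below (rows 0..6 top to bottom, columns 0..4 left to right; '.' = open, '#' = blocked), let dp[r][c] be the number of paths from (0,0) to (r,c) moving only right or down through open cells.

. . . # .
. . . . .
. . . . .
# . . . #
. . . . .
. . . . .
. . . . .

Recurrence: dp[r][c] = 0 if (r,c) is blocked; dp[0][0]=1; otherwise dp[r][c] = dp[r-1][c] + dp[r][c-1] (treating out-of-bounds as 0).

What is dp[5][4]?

75

r\c   0   1   2   3   4
  0   1   1   1   0   0
  1   1   2   3   3   3
  2   1   3   6   9  12
  3   0   3   9  18   0
  4   0   3  12  30  30
  5   0   3  15  45  75
  6   0   3  18  63 138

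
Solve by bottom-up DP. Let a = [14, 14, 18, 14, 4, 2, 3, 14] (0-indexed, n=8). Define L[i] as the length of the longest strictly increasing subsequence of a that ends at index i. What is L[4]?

   i    0    1    2    3    4    5    6    7
a[i]   14   14   18   14    4    2    3   14
L[i]    1    1    2    1    1    1    2    3

1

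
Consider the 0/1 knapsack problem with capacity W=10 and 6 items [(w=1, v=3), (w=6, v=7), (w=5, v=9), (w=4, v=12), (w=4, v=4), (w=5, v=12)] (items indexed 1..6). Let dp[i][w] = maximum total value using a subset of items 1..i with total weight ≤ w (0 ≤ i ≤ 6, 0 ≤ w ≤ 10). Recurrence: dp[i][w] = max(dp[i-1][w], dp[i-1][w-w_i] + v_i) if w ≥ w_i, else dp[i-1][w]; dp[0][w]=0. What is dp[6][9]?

i\w   0   1   2   3   4   5   6   7   8   9  10
  0   0   0   0   0   0   0   0   0   0   0   0
  1   0   3   3   3   3   3   3   3   3   3   3
  2   0   3   3   3   3   3   7  10  10  10  10
  3   0   3   3   3   3   9  12  12  12  12  12
  4   0   3   3   3  12  15  15  15  15  21  24
  5   0   3   3   3  12  15  15  15  16  21  24
  6   0   3   3   3  12  15  15  15  16  24  27

24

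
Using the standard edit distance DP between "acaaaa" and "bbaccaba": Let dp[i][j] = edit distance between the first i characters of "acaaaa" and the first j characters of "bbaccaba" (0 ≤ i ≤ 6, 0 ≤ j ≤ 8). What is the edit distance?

   ''  b  b  a  c  c  a  b  a
''  0  1  2  3  4  5  6  7  8
 a  1  1  2  2  3  4  5  6  7
 c  2  2  2  3  2  3  4  5  6
 a  3  3  3  2  3  3  3  4  5
 a  4  4  4  3  3  4  3  4  4
 a  5  5  5  4  4  4  4  4  4
 a  6  6  6  5  5  5  4  5  4

4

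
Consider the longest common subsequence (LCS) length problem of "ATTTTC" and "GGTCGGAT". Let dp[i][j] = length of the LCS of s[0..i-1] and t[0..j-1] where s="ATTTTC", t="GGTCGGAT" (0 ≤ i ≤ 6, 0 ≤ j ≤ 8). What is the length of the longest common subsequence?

2

   ''  G  G  T  C  G  G  A  T
''  0  0  0  0  0  0  0  0  0
 A  0  0  0  0  0  0  0  1  1
 T  0  0  0  1  1  1  1  1  2
 T  0  0  0  1  1  1  1  1  2
 T  0  0  0  1  1  1  1  1  2
 T  0  0  0  1  1  1  1  1  2
 C  0  0  0  1  2  2  2  2  2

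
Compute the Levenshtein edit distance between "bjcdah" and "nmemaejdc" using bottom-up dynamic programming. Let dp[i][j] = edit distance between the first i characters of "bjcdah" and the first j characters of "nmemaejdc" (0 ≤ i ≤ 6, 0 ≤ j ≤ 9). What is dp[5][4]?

5

   ''  n  m  e  m  a  e  j  d  c
''  0  1  2  3  4  5  6  7  8  9
 b  1  1  2  3  4  5  6  7  8  9
 j  2  2  2  3  4  5  6  6  7  8
 c  3  3  3  3  4  5  6  7  7  7
 d  4  4  4  4  4  5  6  7  7  8
 a  5  5  5  5  5  4  5  6  7  8
 h  6  6  6  6  6  5  5  6  7  8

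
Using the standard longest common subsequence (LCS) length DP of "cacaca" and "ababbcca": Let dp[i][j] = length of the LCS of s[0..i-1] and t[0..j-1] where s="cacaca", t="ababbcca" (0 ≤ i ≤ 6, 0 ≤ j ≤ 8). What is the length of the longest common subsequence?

4

   ''  a  b  a  b  b  c  c  a
''  0  0  0  0  0  0  0  0  0
 c  0  0  0  0  0  0  1  1  1
 a  0  1  1  1  1  1  1  1  2
 c  0  1  1  1  1  1  2  2  2
 a  0  1  1  2  2  2  2  2  3
 c  0  1  1  2  2  2  3  3  3
 a  0  1  1  2  2  2  3  3  4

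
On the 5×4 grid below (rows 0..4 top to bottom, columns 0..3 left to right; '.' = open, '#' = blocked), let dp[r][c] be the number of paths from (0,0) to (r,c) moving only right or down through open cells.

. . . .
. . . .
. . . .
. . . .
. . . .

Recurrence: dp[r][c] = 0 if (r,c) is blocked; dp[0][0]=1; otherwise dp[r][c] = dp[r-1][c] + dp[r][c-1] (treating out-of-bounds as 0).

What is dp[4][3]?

r\c   0   1   2   3
  0   1   1   1   1
  1   1   2   3   4
  2   1   3   6  10
  3   1   4  10  20
  4   1   5  15  35

35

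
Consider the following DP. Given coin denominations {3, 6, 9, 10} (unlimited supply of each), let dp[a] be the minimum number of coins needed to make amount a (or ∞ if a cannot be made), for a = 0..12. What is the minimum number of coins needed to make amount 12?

2

 a  0  1  2  3  4  5  6  7  8  9 10 11 12
dp  0  -  -  1  -  -  1  -  -  1  1  -  2
(- denotes ∞ / unreachable)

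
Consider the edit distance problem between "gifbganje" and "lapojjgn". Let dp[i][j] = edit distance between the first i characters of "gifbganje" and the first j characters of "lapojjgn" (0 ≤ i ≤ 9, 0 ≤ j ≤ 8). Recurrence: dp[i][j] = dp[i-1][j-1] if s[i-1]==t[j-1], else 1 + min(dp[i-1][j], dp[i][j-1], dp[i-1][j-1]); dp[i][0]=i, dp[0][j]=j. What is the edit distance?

   ''  l  a  p  o  j  j  g  n
''  0  1  2  3  4  5  6  7  8
 g  1  1  2  3  4  5  6  6  7
 i  2  2  2  3  4  5  6  7  7
 f  3  3  3  3  4  5  6  7  8
 b  4  4  4  4  4  5  6  7  8
 g  5  5  5  5  5  5  6  6  7
 a  6  6  5  6  6  6  6  7  7
 n  7  7  6  6  7  7  7  7  7
 j  8  8  7  7  7  7  7  8  8
 e  9  9  8  8  8  8  8  8  9

9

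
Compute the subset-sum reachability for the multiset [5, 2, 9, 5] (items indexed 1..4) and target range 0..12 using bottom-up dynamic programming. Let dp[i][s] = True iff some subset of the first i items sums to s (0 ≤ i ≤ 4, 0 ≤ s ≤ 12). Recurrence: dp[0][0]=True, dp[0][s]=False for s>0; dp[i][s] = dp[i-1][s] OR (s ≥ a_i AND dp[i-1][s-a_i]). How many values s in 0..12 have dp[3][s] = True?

i\s   0   1   2   3   4   5   6   7   8   9  10  11  12
  0   T   F   F   F   F   F   F   F   F   F   F   F   F
  1   T   F   F   F   F   T   F   F   F   F   F   F   F
  2   T   F   T   F   F   T   F   T   F   F   F   F   F
  3   T   F   T   F   F   T   F   T   F   T   F   T   F
  4   T   F   T   F   F   T   F   T   F   T   T   T   T

6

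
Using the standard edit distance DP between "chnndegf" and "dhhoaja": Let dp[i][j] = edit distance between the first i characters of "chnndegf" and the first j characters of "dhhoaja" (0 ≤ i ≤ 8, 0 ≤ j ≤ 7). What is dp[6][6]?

   ''  d  h  h  o  a  j  a
''  0  1  2  3  4  5  6  7
 c  1  1  2  3  4  5  6  7
 h  2  2  1  2  3  4  5  6
 n  3  3  2  2  3  4  5  6
 n  4  4  3  3  3  4  5  6
 d  5  4  4  4  4  4  5  6
 e  6  5  5  5  5  5  5  6
 g  7  6  6  6  6  6  6  6
 f  8  7  7  7  7  7  7  7

5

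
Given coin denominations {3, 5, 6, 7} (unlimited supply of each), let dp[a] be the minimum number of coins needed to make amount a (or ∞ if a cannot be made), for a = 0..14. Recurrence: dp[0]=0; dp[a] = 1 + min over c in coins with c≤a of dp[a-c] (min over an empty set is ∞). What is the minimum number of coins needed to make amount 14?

2

 a  0  1  2  3  4  5  6  7  8  9 10 11 12 13 14
dp  0  -  -  1  -  1  1  1  2  2  2  2  2  2  2
(- denotes ∞ / unreachable)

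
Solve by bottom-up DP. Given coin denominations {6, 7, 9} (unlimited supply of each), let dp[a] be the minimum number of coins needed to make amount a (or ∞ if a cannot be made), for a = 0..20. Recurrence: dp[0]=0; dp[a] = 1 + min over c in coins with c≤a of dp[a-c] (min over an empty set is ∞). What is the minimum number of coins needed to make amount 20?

 a  0  1  2  3  4  5  6  7  8  9 10 11 12 13 14 15 16 17 18 19 20
dp  0  -  -  -  -  -  1  1  -  1  -  -  2  2  2  2  2  -  2  3  3
(- denotes ∞ / unreachable)

3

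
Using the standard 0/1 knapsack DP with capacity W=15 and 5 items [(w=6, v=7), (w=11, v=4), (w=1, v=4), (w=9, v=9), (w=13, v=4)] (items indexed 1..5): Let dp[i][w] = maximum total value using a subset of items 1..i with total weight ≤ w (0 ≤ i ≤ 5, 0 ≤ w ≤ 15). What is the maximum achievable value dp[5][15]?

i\w   0   1   2   3   4   5   6   7   8   9  10  11  12  13  14  15
  0   0   0   0   0   0   0   0   0   0   0   0   0   0   0   0   0
  1   0   0   0   0   0   0   7   7   7   7   7   7   7   7   7   7
  2   0   0   0   0   0   0   7   7   7   7   7   7   7   7   7   7
  3   0   4   4   4   4   4   7  11  11  11  11  11  11  11  11  11
  4   0   4   4   4   4   4   7  11  11  11  13  13  13  13  13  16
  5   0   4   4   4   4   4   7  11  11  11  13  13  13  13  13  16

16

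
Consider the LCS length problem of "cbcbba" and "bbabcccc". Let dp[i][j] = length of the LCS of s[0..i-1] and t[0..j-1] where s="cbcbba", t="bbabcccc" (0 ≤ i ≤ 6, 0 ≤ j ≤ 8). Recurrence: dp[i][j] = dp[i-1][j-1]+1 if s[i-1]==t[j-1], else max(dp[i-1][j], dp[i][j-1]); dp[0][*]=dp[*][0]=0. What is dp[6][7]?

3

   ''  b  b  a  b  c  c  c  c
''  0  0  0  0  0  0  0  0  0
 c  0  0  0  0  0  1  1  1  1
 b  0  1  1  1  1  1  1  1  1
 c  0  1  1  1  1  2  2  2  2
 b  0  1  2  2  2  2  2  2  2
 b  0  1  2  2  3  3  3  3  3
 a  0  1  2  3  3  3  3  3  3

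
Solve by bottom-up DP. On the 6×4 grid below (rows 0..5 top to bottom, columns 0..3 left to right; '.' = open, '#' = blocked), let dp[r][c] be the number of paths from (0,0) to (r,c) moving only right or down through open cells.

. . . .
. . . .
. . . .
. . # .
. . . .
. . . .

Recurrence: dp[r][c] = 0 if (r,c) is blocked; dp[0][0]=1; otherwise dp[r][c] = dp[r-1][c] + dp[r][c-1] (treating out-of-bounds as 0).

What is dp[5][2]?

11

r\c   0   1   2   3
  0   1   1   1   1
  1   1   2   3   4
  2   1   3   6  10
  3   1   4   0  10
  4   1   5   5  15
  5   1   6  11  26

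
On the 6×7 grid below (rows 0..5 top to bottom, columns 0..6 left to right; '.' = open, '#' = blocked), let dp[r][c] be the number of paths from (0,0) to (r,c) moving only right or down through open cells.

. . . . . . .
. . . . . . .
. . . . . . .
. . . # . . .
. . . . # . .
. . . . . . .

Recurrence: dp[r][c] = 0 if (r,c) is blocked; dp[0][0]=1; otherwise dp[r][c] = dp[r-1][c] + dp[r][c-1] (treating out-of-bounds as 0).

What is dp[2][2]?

6

r\c   0   1   2   3   4   5   6
  0   1   1   1   1   1   1   1
  1   1   2   3   4   5   6   7
  2   1   3   6  10  15  21  28
  3   1   4  10   0  15  36  64
  4   1   5  15  15   0  36 100
  5   1   6  21  36  36  72 172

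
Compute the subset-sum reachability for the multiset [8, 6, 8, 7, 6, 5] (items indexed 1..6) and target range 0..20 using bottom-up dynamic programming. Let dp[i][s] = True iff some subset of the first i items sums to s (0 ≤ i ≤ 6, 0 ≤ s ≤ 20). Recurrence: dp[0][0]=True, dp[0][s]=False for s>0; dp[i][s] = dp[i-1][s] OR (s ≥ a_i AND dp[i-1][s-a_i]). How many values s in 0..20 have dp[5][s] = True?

i\s   0   1   2   3   4   5   6   7   8   9  10  11  12  13  14  15  16  17  18  19  20
  0   T   F   F   F   F   F   F   F   F   F   F   F   F   F   F   F   F   F   F   F   F
  1   T   F   F   F   F   F   F   F   T   F   F   F   F   F   F   F   F   F   F   F   F
  2   T   F   F   F   F   F   T   F   T   F   F   F   F   F   T   F   F   F   F   F   F
  3   T   F   F   F   F   F   T   F   T   F   F   F   F   F   T   F   T   F   F   F   F
  4   T   F   F   F   F   F   T   T   T   F   F   F   F   T   T   T   T   F   F   F   F
  5   T   F   F   F   F   F   T   T   T   F   F   F   T   T   T   T   T   F   F   T   T
  6   T   F   F   F   F   T   T   T   T   F   F   T   T   T   T   T   T   T   T   T   T

11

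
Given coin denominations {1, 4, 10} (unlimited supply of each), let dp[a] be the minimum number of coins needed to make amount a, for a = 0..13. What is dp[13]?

4

 a  0  1  2  3  4  5  6  7  8  9 10 11 12 13
dp  0  1  2  3  1  2  3  4  2  3  1  2  3  4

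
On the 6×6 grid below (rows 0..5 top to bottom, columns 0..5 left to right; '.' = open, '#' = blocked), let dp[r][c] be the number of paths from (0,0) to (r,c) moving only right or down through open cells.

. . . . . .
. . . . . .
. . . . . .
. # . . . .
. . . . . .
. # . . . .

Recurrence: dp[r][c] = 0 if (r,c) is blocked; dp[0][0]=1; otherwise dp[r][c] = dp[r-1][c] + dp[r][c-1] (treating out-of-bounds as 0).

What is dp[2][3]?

r\c   0   1   2   3   4   5
  0   1   1   1   1   1   1
  1   1   2   3   4   5   6
  2   1   3   6  10  15  21
  3   1   0   6  16  31  52
  4   1   1   7  23  54 106
  5   1   0   7  30  84 190

10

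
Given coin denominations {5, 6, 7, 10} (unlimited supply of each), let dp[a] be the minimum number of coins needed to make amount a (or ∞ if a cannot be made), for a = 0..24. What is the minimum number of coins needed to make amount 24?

 a  0  1  2  3  4  5  6  7  8  9 10 11 12 13 14 15 16 17 18 19 20 21 22 23 24
dp  0  -  -  -  -  1  1  1  -  -  1  2  2  2  2  2  2  2  3  3  2  3  3  3  3
(- denotes ∞ / unreachable)

3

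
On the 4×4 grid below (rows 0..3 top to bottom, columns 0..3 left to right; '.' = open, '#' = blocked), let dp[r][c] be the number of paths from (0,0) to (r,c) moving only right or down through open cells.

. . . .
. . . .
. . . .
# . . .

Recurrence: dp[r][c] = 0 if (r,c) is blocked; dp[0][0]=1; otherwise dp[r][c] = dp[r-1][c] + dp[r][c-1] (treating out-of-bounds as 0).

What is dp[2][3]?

r\c   0   1   2   3
  0   1   1   1   1
  1   1   2   3   4
  2   1   3   6  10
  3   0   3   9  19

10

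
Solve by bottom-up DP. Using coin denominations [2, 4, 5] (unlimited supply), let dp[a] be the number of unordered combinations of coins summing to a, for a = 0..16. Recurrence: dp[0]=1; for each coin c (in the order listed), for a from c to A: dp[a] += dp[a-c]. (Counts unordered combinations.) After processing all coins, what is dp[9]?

after  coin     0     1     2     3     4     5     6     7     8     9    10    11    12    13    14    15    16
          2     1     0     1     0     1     0     1     0     1     0     1     0     1     0     1     0     1
          4     1     0     1     0     2     0     2     0     3     0     3     0     4     0     4     0     5
          5     1     0     1     0     2     1     2     1     3     2     4     2     5     3     6     4     7

2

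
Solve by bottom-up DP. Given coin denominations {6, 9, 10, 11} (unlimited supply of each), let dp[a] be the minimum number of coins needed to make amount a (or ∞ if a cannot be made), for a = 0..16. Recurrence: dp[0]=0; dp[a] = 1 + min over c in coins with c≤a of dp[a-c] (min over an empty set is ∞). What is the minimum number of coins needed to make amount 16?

 a  0  1  2  3  4  5  6  7  8  9 10 11 12 13 14 15 16
dp  0  -  -  -  -  -  1  -  -  1  1  1  2  -  -  2  2
(- denotes ∞ / unreachable)

2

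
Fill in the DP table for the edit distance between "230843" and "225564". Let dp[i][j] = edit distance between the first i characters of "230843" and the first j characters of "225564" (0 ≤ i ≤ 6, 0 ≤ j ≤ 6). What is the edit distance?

   ''  2  2  5  5  6  4
''  0  1  2  3  4  5  6
 2  1  0  1  2  3  4  5
 3  2  1  1  2  3  4  5
 0  3  2  2  2  3  4  5
 8  4  3  3  3  3  4  5
 4  5  4  4  4  4  4  4
 3  6  5  5  5  5  5  5

5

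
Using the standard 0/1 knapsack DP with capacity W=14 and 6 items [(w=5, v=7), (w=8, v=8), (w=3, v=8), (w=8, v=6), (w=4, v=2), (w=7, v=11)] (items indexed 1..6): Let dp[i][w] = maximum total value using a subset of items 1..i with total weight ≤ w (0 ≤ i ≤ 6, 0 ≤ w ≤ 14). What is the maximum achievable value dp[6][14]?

21

i\w   0   1   2   3   4   5   6   7   8   9  10  11  12  13  14
  0   0   0   0   0   0   0   0   0   0   0   0   0   0   0   0
  1   0   0   0   0   0   7   7   7   7   7   7   7   7   7   7
  2   0   0   0   0   0   7   7   7   8   8   8   8   8  15  15
  3   0   0   0   8   8   8   8   8  15  15  15  16  16  16  16
  4   0   0   0   8   8   8   8   8  15  15  15  16  16  16  16
  5   0   0   0   8   8   8   8  10  15  15  15  16  17  17  17
  6   0   0   0   8   8   8   8  11  15  15  19  19  19  19  21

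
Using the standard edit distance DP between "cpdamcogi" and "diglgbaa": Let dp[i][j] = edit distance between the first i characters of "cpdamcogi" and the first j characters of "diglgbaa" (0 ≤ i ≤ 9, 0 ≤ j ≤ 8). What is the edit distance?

9

   ''  d  i  g  l  g  b  a  a
''  0  1  2  3  4  5  6  7  8
 c  1  1  2  3  4  5  6  7  8
 p  2  2  2  3  4  5  6  7  8
 d  3  2  3  3  4  5  6  7  8
 a  4  3  3  4  4  5  6  6  7
 m  5  4  4  4  5  5  6  7  7
 c  6  5  5  5  5  6  6  7  8
 o  7  6  6  6  6  6  7  7  8
 g  8  7  7  6  7  6  7  8  8
 i  9  8  7  7  7  7  7  8  9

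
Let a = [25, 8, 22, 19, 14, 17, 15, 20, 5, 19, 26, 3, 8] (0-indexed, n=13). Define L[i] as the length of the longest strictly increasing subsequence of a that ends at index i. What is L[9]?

4

   i    0    1    2    3    4    5    6    7    8    9   10   11   12
a[i]   25    8   22   19   14   17   15   20    5   19   26    3    8
L[i]    1    1    2    2    2    3    3    4    1    4    5    1    2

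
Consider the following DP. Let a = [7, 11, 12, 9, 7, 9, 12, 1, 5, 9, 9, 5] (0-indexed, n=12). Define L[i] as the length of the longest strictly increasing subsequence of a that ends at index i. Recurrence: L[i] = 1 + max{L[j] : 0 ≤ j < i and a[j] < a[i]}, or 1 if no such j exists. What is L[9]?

3

   i    0    1    2    3    4    5    6    7    8    9   10   11
a[i]    7   11   12    9    7    9   12    1    5    9    9    5
L[i]    1    2    3    2    1    2    3    1    2    3    3    2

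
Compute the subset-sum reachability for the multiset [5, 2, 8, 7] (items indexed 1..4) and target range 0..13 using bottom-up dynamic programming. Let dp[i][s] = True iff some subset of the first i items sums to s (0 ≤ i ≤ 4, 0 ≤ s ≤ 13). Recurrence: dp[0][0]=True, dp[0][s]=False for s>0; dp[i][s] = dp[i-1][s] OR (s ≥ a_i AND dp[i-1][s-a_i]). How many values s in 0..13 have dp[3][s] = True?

i\s   0   1   2   3   4   5   6   7   8   9  10  11  12  13
  0   T   F   F   F   F   F   F   F   F   F   F   F   F   F
  1   T   F   F   F   F   T   F   F   F   F   F   F   F   F
  2   T   F   T   F   F   T   F   T   F   F   F   F   F   F
  3   T   F   T   F   F   T   F   T   T   F   T   F   F   T
  4   T   F   T   F   F   T   F   T   T   T   T   F   T   T

7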